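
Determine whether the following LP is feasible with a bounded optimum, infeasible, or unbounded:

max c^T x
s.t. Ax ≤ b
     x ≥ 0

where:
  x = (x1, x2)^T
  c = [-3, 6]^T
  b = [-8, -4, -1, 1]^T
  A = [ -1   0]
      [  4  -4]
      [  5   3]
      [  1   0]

Infeasible (no feasible solution exists)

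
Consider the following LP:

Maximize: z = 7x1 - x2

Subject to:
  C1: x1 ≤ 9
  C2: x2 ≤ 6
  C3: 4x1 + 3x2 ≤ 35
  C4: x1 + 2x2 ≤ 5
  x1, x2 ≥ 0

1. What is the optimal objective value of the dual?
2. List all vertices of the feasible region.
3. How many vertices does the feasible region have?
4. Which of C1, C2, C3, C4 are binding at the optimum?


1. 35
2. (0, 0), (5, 0), (0, 2.5)
3. 3
4. C4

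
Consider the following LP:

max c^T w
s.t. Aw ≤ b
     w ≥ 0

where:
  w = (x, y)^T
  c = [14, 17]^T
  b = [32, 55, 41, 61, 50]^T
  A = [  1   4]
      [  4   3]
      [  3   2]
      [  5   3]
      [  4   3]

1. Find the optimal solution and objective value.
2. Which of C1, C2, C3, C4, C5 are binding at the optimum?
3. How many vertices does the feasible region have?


1. x = 8, y = 6, z = 214
2. C1, C5
3. 5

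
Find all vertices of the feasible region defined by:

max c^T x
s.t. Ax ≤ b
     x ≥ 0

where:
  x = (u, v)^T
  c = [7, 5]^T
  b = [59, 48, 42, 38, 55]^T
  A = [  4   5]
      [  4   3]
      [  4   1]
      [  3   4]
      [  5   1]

(0, 0), (10.5, 0), (10, 2), (0, 9.5)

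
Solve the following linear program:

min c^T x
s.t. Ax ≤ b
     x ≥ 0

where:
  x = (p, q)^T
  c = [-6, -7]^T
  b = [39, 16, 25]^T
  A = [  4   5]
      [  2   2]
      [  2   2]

Evaluate the objective at each vertex of the feasible region:
  z(0, 0) = 0
  z(8, 0) = -48
  z(1, 7) = -55  ←
  z(0, 7.8) = -54.6
The minimum is at p = 1, q = 7.

p = 1, q = 7, z = -55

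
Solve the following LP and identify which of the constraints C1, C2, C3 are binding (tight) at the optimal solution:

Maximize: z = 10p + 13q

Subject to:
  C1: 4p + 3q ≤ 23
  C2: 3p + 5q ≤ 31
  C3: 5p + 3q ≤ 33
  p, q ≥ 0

At p = 2, q = 5, compute slack b - a·x for each constraint:
  C1: 23 − 23 = 0  (binding)
  C2: 31 − 31 = 0  (binding)
  C3: 33 − 25 = 8  (slack)

Optimal: p = 2, q = 5
Binding: C1, C2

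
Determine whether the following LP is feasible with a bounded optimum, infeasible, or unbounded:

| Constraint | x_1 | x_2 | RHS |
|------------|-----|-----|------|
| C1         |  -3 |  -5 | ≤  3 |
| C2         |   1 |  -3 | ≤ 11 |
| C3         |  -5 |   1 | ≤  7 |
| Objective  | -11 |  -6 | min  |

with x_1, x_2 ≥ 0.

Unbounded (objective can decrease without bound)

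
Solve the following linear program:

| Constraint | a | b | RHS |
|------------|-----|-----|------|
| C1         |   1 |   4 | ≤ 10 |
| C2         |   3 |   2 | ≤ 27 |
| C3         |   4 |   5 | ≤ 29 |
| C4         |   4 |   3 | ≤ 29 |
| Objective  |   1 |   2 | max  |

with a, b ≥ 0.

Evaluate the objective at each vertex of the feasible region:
  z(0, 0) = 0
  z(7.25, 0) = 7.25
  z(6, 1) = 8  ←
  z(0, 2.5) = 5
The maximum is at a = 6, b = 1.

a = 6, b = 1, z = 8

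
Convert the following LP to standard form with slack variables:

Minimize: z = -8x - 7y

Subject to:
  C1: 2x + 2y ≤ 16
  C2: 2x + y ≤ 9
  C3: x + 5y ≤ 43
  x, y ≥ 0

min z = -8x - 7y

s.t.
  2x + 2y + s1 = 16
  2x + y + s2 = 9
  x + 5y + s3 = 43
  x, y, s1, s2, s3 ≥ 0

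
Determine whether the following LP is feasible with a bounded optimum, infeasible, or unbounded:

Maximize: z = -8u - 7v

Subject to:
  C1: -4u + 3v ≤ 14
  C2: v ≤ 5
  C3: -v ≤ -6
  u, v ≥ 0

Infeasible (no feasible solution exists)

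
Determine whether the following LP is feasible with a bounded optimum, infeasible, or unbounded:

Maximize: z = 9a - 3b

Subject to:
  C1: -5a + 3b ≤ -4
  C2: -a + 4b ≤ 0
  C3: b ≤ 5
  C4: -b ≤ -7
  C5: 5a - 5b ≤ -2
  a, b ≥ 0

Infeasible (no feasible solution exists)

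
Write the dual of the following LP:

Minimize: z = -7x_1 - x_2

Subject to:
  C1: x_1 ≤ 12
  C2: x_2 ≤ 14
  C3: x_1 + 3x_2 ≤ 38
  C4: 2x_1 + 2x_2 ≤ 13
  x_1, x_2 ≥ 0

Primal min cᵀx s.t. Ax ≤ b, x ≥ 0  →  Dual max −bᵀy s.t. Aᵀy ≥ −c, y ≥ 0.

Maximize: z = -12y1 - 14y2 - 38y3 - 13y4

Subject to:
  y1 + y3 + 2y4 ≥ 7
  y2 + 3y3 + 2y4 ≥ 1
  y1, y2, y3, y4 ≥ 0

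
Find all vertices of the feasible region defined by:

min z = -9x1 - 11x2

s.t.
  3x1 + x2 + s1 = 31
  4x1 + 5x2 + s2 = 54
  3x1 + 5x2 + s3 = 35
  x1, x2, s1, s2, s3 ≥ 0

(0, 0), (10.33, 0), (10, 1), (0, 7)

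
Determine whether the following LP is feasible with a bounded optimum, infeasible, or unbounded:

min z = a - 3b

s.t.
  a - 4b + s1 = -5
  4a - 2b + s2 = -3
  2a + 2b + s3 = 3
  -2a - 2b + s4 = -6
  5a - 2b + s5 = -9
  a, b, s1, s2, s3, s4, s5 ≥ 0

Infeasible (no feasible solution exists)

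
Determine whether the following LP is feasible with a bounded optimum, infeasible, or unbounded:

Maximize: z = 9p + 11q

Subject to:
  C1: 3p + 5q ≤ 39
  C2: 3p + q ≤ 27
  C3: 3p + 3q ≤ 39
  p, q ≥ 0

Feasible with a bounded optimal solution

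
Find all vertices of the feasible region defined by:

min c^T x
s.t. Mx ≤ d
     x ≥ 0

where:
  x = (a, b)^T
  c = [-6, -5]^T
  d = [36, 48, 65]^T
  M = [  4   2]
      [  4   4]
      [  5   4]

(0, 0), (9, 0), (6, 6), (0, 12)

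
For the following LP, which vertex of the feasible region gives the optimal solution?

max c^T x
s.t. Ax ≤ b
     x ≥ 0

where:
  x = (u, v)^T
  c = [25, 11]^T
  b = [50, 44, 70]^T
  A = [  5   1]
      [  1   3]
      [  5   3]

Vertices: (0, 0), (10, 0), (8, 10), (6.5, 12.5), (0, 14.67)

Evaluate the objective at each vertex of the feasible region:
  z(0, 0) = 0
  z(10, 0) = 250
  z(8, 10) = 310  ←
  z(6.5, 12.5) = 300
  z(0, 14.67) = 161.3
The maximum is at u = 8, v = 10.

(8, 10)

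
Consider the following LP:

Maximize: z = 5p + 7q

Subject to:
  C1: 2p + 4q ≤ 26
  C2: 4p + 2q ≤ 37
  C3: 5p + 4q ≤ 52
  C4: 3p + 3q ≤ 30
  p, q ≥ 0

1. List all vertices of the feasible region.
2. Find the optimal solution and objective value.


1. (0, 0), (9.25, 0), (8.5, 1.5), (7, 3), (0, 6.5)
2. p = 7, q = 3, z = 56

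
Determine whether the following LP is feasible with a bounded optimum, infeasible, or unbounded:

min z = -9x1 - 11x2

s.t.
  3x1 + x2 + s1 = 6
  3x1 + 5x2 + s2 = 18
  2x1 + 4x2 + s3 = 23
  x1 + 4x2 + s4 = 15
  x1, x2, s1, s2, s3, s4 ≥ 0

Feasible with a bounded optimal solution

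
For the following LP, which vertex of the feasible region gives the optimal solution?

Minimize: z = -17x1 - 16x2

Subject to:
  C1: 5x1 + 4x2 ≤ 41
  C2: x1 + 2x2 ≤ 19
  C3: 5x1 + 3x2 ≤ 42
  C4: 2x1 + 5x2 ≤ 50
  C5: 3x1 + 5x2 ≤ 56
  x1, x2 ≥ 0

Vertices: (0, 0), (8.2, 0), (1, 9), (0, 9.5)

Evaluate the objective at each vertex of the feasible region:
  z(0, 0) = 0
  z(8.2, 0) = -139.4
  z(1, 9) = -161  ←
  z(0, 9.5) = -152
The minimum is at x1 = 1, x2 = 9.

(1, 9)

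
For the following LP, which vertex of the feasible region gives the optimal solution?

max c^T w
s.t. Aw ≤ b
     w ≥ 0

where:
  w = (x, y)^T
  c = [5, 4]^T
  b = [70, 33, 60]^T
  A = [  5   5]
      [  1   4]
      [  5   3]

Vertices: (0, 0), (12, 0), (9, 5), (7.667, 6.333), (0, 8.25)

Evaluate the objective at each vertex of the feasible region:
  z(0, 0) = 0
  z(12, 0) = 60
  z(9, 5) = 65  ←
  z(7.667, 6.333) = 63.67
  z(0, 8.25) = 33
The maximum is at x = 9, y = 5.

(9, 5)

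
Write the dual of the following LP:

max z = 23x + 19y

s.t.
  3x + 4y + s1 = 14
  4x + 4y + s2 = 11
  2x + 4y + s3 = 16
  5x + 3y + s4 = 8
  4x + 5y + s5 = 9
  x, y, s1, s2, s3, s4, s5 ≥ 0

Primal max cᵀx s.t. Ax ≤ b, x ≥ 0  →  Dual min bᵀy s.t. Aᵀy ≥ c, y ≥ 0.

Minimize: z = 14y1 + 11y2 + 16y3 + 8y4 + 9y5

Subject to:
  3y1 + 4y2 + 2y3 + 5y4 + 4y5 ≥ 23
  4y1 + 4y2 + 4y3 + 3y4 + 5y5 ≥ 19
  y1, y2, y3, y4, y5 ≥ 0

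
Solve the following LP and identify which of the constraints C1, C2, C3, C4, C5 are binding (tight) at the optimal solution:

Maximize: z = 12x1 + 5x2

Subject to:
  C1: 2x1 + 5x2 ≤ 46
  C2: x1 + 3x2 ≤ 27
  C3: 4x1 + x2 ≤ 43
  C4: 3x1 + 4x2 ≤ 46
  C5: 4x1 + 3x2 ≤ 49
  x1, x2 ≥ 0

At x1 = 10, x2 = 3, compute slack b - a·x for each constraint:
  C1: 46 − 35 = 11  (slack)
  C2: 27 − 19 = 8  (slack)
  C3: 43 − 43 = 0  (binding)
  C4: 46 − 42 = 4  (slack)
  C5: 49 − 49 = 0  (binding)

Optimal: x1 = 10, x2 = 3
Binding: C3, C5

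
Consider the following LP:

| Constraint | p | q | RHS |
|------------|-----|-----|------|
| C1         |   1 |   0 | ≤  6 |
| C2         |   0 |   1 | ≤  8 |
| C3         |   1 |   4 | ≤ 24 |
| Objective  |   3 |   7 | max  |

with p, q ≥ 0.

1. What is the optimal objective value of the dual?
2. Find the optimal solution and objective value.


1. 49.5
2. p = 6, q = 4.5, z = 49.5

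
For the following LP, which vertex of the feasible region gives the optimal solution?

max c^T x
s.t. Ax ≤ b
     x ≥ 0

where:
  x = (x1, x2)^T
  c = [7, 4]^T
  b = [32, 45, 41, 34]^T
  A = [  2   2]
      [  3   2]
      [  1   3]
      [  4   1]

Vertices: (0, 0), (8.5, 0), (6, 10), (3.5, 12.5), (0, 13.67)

Evaluate the objective at each vertex of the feasible region:
  z(0, 0) = 0
  z(8.5, 0) = 59.5
  z(6, 10) = 82  ←
  z(3.5, 12.5) = 74.5
  z(0, 13.67) = 54.67
The maximum is at x1 = 6, x2 = 10.

(6, 10)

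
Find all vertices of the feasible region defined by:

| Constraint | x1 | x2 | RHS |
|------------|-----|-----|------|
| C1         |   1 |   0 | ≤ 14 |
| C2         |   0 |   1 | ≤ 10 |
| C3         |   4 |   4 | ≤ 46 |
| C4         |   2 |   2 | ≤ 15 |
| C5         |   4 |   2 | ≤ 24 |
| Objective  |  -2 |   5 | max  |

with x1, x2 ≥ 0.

(0, 0), (6, 0), (4.5, 3), (0, 7.5)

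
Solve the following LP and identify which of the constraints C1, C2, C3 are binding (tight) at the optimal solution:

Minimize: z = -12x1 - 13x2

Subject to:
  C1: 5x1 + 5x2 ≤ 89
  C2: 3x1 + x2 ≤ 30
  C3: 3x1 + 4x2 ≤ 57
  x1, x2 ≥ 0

At x1 = 7, x2 = 9, compute slack b - a·x for each constraint:
  C1: 89 − 80 = 9  (slack)
  C2: 30 − 30 = 0  (binding)
  C3: 57 − 57 = 0  (binding)

Optimal: x1 = 7, x2 = 9
Binding: C2, C3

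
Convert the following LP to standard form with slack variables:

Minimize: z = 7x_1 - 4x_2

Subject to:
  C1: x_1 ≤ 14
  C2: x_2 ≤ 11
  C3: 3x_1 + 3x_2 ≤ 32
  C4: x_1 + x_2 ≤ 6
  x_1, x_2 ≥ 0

min z = 7x_1 - 4x_2

s.t.
  x_1 + s1 = 14
  x_2 + s2 = 11
  3x_1 + 3x_2 + s3 = 32
  x_1 + x_2 + s4 = 6
  x_1, x_2, s1, s2, s3, s4 ≥ 0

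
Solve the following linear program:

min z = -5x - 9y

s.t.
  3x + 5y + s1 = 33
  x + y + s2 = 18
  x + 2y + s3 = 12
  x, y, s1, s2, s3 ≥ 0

Evaluate the objective at each vertex of the feasible region:
  z(0, 0) = 0
  z(11, 0) = -55
  z(6, 3) = -57  ←
  z(0, 6) = -54
The minimum is at x = 6, y = 3.

x = 6, y = 3, z = -57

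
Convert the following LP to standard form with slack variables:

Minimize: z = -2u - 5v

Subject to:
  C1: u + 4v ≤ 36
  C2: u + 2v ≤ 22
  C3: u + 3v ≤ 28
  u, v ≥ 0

min z = -2u - 5v

s.t.
  u + 4v + s1 = 36
  u + 2v + s2 = 22
  u + 3v + s3 = 28
  u, v, s1, s2, s3 ≥ 0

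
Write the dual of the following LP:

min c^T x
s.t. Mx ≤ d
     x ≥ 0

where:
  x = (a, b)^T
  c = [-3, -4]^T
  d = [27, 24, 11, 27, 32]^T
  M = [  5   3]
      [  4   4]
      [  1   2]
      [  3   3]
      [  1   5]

Primal min cᵀx s.t. Ax ≤ b, x ≥ 0  →  Dual max −bᵀy s.t. Aᵀy ≥ −c, y ≥ 0.

Maximize: z = -27y1 - 24y2 - 11y3 - 27y4 - 32y5

Subject to:
  5y1 + 4y2 + y3 + 3y4 + y5 ≥ 3
  3y1 + 4y2 + 2y3 + 3y4 + 5y5 ≥ 4
  y1, y2, y3, y4, y5 ≥ 0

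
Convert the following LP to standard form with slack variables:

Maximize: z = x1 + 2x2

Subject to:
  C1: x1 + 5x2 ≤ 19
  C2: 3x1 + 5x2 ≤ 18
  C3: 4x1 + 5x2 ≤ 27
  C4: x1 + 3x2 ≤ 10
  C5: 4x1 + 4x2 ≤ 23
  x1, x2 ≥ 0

max z = x1 + 2x2

s.t.
  x1 + 5x2 + s1 = 19
  3x1 + 5x2 + s2 = 18
  4x1 + 5x2 + s3 = 27
  x1 + 3x2 + s4 = 10
  4x1 + 4x2 + s5 = 23
  x1, x2, s1, s2, s3, s4, s5 ≥ 0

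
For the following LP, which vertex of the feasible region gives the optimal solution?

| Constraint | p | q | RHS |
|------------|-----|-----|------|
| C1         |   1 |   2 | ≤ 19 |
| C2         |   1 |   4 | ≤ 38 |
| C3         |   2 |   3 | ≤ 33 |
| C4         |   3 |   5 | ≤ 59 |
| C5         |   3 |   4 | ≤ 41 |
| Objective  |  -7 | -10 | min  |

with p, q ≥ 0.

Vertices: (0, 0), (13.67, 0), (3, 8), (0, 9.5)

Evaluate the objective at each vertex of the feasible region:
  z(0, 0) = 0
  z(13.67, 0) = -95.67
  z(3, 8) = -101  ←
  z(0, 9.5) = -95
The minimum is at p = 3, q = 8.

(3, 8)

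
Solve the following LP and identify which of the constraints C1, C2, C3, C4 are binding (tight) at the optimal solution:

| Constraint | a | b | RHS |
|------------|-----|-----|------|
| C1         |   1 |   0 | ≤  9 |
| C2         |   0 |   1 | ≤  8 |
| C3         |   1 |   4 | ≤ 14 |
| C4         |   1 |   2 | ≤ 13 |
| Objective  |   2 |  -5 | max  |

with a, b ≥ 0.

At a = 9, b = 0, compute slack b - a·x for each constraint:
  C1: 9 − 9 = 0  (binding)
  C2: 8 − 0 = 8  (slack)
  C3: 14 − 9 = 5  (slack)
  C4: 13 − 9 = 4  (slack)

Optimal: a = 9, b = 0
Binding: C1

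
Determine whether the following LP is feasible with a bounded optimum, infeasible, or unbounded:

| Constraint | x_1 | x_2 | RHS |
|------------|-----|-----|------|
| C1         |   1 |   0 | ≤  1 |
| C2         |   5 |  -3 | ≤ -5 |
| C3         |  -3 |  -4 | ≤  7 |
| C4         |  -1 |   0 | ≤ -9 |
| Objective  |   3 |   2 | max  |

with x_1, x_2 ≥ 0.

Infeasible (no feasible solution exists)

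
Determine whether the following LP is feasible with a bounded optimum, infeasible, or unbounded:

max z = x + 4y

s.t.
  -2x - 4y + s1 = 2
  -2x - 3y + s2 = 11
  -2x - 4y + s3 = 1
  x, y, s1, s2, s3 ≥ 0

Unbounded (objective can increase without bound)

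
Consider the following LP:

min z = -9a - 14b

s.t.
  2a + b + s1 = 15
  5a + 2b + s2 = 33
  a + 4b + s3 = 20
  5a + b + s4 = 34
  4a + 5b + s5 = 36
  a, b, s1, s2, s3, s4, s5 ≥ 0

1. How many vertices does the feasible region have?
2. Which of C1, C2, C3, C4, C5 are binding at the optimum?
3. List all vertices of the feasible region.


1. 5
2. C3, C5
3. (0, 0), (6.6, 0), (5.471, 2.824), (4, 4), (0, 5)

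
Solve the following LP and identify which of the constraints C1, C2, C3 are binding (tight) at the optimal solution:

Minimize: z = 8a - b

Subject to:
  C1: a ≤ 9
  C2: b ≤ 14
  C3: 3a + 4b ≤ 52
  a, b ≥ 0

At a = 0, b = 13, compute slack b - a·x for each constraint:
  C1: 9 − 0 = 9  (slack)
  C2: 14 − 13 = 1  (slack)
  C3: 52 − 52 = 0  (binding)

Optimal: a = 0, b = 13
Binding: C3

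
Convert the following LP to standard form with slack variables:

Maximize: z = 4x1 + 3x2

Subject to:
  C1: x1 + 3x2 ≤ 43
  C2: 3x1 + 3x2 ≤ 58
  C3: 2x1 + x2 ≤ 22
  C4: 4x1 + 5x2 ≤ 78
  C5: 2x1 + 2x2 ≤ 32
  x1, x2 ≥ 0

max z = 4x1 + 3x2

s.t.
  x1 + 3x2 + s1 = 43
  3x1 + 3x2 + s2 = 58
  2x1 + x2 + s3 = 22
  4x1 + 5x2 + s4 = 78
  2x1 + 2x2 + s5 = 32
  x1, x2, s1, s2, s3, s4, s5 ≥ 0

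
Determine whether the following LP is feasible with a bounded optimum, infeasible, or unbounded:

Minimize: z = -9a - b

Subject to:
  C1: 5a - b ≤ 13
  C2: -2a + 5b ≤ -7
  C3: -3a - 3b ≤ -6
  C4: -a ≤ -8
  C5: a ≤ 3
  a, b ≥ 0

Infeasible (no feasible solution exists)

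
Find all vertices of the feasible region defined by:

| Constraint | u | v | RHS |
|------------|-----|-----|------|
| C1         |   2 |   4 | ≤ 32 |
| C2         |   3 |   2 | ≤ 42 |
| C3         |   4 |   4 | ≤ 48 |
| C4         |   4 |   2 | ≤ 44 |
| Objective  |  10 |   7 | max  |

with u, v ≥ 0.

(0, 0), (11, 0), (10, 2), (8, 4), (0, 8)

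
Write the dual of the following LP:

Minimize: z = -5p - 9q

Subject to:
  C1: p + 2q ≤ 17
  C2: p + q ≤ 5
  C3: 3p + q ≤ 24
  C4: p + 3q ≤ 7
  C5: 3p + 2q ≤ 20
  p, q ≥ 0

Primal min cᵀx s.t. Ax ≤ b, x ≥ 0  →  Dual max −bᵀy s.t. Aᵀy ≥ −c, y ≥ 0.

Maximize: z = -17y1 - 5y2 - 24y3 - 7y4 - 20y5

Subject to:
  y1 + y2 + 3y3 + y4 + 3y5 ≥ 5
  2y1 + y2 + y3 + 3y4 + 2y5 ≥ 9
  y1, y2, y3, y4, y5 ≥ 0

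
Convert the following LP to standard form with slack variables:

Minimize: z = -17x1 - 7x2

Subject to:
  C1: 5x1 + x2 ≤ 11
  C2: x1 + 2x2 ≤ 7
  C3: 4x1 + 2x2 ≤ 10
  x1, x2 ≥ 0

min z = -17x1 - 7x2

s.t.
  5x1 + x2 + s1 = 11
  x1 + 2x2 + s2 = 7
  4x1 + 2x2 + s3 = 10
  x1, x2, s1, s2, s3 ≥ 0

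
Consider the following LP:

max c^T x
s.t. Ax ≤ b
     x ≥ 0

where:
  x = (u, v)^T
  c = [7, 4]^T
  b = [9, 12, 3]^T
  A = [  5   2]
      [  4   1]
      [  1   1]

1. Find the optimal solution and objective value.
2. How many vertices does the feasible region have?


1. u = 1, v = 2, z = 15
2. 4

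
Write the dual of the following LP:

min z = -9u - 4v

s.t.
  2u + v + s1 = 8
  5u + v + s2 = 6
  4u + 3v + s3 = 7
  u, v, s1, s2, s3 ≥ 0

Primal min cᵀx s.t. Ax ≤ b, x ≥ 0  →  Dual max −bᵀy s.t. Aᵀy ≥ −c, y ≥ 0.

Maximize: z = -8y1 - 6y2 - 7y3

Subject to:
  2y1 + 5y2 + 4y3 ≥ 9
  y1 + y2 + 3y3 ≥ 4
  y1, y2, y3 ≥ 0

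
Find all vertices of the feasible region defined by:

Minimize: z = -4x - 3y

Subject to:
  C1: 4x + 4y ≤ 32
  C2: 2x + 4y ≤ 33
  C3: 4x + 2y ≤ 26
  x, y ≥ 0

(0, 0), (6.5, 0), (5, 3), (0, 8)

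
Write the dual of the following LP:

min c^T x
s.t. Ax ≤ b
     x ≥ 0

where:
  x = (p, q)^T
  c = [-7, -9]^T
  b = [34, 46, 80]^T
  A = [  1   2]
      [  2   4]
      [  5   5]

Primal min cᵀx s.t. Ax ≤ b, x ≥ 0  →  Dual max −bᵀy s.t. Aᵀy ≥ −c, y ≥ 0.

Maximize: z = -34y1 - 46y2 - 80y3

Subject to:
  y1 + 2y2 + 5y3 ≥ 7
  2y1 + 4y2 + 5y3 ≥ 9
  y1, y2, y3 ≥ 0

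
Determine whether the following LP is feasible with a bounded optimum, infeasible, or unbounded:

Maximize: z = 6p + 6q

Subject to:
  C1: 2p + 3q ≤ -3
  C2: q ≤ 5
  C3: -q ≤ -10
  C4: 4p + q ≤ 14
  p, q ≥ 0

Infeasible (no feasible solution exists)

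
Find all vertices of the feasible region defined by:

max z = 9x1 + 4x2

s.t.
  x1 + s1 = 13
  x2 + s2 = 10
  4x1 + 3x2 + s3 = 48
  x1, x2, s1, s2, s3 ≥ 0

(0, 0), (12, 0), (4.5, 10), (0, 10)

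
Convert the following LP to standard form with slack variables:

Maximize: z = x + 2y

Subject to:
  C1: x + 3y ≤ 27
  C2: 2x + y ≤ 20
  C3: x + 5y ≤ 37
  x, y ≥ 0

max z = x + 2y

s.t.
  x + 3y + s1 = 27
  2x + y + s2 = 20
  x + 5y + s3 = 37
  x, y, s1, s2, s3 ≥ 0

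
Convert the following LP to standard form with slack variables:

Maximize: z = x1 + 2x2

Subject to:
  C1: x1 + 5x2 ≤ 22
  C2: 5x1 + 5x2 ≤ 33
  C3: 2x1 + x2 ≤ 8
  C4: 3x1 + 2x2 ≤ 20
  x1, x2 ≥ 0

max z = x1 + 2x2

s.t.
  x1 + 5x2 + s1 = 22
  5x1 + 5x2 + s2 = 33
  2x1 + x2 + s3 = 8
  3x1 + 2x2 + s4 = 20
  x1, x2, s1, s2, s3, s4 ≥ 0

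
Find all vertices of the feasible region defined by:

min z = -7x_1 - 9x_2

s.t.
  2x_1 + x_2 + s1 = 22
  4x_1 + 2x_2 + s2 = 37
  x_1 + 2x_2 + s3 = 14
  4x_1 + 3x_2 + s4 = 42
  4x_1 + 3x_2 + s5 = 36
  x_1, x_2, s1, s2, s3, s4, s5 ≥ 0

(0, 0), (9, 0), (6, 4), (0, 7)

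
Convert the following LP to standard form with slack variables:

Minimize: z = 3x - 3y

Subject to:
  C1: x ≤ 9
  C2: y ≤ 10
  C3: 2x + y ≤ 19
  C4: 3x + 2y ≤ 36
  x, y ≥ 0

min z = 3x - 3y

s.t.
  x + s1 = 9
  y + s2 = 10
  2x + y + s3 = 19
  3x + 2y + s4 = 36
  x, y, s1, s2, s3, s4 ≥ 0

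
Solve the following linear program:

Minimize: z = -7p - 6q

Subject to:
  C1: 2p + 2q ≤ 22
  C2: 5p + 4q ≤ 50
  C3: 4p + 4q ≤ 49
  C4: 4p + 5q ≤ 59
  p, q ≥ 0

Evaluate the objective at each vertex of the feasible region:
  z(0, 0) = 0
  z(10, 0) = -70
  z(6, 5) = -72  ←
  z(0, 11) = -66
The minimum is at p = 6, q = 5.

p = 6, q = 5, z = -72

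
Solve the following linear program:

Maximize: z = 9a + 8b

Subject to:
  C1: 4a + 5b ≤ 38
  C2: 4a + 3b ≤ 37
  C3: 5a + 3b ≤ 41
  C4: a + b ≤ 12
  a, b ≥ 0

Evaluate the objective at each vertex of the feasible region:
  z(0, 0) = 0
  z(8.2, 0) = 73.8
  z(7, 2) = 79  ←
  z(0, 7.6) = 60.8
The maximum is at a = 7, b = 2.

a = 7, b = 2, z = 79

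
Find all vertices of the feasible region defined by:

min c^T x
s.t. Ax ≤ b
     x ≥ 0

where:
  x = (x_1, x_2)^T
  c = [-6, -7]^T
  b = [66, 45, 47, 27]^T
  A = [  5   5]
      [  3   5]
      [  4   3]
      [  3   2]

(0, 0), (9, 0), (5, 6), (0, 9)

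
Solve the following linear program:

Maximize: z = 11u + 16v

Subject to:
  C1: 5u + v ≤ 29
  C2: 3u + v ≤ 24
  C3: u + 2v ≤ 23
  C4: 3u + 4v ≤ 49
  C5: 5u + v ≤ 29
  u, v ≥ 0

Evaluate the objective at each vertex of the feasible region:
  z(0, 0) = 0
  z(5.8, 0) = 63.8
  z(3.941, 9.294) = 192.1
  z(3, 10) = 193  ←
  z(0, 11.5) = 184
The maximum is at u = 3, v = 10.

u = 3, v = 10, z = 193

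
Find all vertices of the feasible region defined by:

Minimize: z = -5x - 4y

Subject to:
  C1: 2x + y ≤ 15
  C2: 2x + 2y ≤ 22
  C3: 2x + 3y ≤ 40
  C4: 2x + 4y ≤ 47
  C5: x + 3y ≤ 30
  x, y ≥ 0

(0, 0), (7.5, 0), (4, 7), (1.5, 9.5), (0, 10)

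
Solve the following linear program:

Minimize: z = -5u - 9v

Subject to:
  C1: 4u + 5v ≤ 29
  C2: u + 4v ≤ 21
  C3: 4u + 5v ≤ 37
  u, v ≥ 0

Evaluate the objective at each vertex of the feasible region:
  z(0, 0) = 0
  z(7.25, 0) = -36.25
  z(1, 5) = -50  ←
  z(0, 5.25) = -47.25
The minimum is at u = 1, v = 5.

u = 1, v = 5, z = -50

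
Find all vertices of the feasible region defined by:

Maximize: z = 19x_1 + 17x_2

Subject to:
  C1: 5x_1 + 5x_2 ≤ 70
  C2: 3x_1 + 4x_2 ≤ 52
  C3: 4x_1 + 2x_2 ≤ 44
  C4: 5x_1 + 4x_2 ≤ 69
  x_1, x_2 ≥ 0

(0, 0), (11, 0), (8, 6), (4, 10), (0, 13)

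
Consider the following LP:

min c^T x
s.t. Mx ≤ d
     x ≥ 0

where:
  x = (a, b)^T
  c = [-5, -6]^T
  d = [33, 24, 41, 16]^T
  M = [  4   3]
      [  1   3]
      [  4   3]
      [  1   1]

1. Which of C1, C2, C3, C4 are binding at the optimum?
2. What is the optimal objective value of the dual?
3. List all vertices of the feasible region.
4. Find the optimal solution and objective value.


1. C1, C2
2. -57
3. (0, 0), (8.25, 0), (3, 7), (0, 8)
4. a = 3, b = 7, z = -57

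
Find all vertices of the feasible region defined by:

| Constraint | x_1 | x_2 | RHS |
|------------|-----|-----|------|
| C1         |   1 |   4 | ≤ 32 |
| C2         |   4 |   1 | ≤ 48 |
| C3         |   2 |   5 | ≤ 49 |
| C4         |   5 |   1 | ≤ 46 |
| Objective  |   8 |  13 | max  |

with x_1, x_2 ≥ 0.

(0, 0), (9.2, 0), (8, 6), (0, 8)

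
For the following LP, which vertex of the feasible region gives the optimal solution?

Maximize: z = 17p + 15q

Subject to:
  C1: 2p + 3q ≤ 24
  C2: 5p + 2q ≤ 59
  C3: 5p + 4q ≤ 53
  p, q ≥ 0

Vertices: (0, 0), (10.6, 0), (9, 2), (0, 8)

Evaluate the objective at each vertex of the feasible region:
  z(0, 0) = 0
  z(10.6, 0) = 180.2
  z(9, 2) = 183  ←
  z(0, 8) = 120
The maximum is at p = 9, q = 2.

(9, 2)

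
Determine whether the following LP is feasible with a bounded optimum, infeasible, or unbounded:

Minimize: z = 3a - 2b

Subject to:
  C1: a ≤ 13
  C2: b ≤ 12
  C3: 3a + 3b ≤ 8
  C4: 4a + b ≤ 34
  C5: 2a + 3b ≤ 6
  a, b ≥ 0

Feasible with a bounded optimal solution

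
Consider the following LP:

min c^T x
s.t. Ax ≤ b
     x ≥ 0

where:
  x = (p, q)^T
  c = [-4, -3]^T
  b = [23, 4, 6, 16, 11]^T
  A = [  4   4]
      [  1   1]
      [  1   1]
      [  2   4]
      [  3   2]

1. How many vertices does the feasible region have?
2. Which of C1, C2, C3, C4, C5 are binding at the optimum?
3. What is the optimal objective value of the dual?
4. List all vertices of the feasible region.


1. 4
2. C2, C5
3. -15
4. (0, 0), (3.667, 0), (3, 1), (0, 4)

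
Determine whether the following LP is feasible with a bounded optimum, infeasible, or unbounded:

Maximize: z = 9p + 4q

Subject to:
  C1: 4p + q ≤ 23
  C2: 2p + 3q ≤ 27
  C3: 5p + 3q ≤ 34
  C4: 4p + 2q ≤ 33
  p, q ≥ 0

Feasible with a bounded optimal solution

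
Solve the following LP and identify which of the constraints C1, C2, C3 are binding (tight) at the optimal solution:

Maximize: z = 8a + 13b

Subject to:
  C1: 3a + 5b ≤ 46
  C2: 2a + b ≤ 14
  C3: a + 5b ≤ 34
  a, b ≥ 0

At a = 4, b = 6, compute slack b - a·x for each constraint:
  C1: 46 − 42 = 4  (slack)
  C2: 14 − 14 = 0  (binding)
  C3: 34 − 34 = 0  (binding)

Optimal: a = 4, b = 6
Binding: C2, C3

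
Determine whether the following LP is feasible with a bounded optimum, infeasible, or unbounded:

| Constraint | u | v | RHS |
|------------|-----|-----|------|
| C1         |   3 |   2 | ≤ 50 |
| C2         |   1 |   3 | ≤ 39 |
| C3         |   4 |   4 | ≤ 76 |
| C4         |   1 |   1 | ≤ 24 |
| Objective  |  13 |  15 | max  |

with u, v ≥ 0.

Feasible with a bounded optimal solution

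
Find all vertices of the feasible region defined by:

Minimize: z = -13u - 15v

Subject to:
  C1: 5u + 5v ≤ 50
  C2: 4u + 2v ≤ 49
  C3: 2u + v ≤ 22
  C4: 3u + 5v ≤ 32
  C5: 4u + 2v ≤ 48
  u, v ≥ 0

(0, 0), (10, 0), (9, 1), (0, 6.4)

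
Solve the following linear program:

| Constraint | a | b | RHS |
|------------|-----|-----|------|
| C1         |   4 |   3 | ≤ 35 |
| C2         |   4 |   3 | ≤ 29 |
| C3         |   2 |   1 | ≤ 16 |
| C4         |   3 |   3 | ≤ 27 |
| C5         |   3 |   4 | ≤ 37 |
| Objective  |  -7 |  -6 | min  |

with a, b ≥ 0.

Evaluate the objective at each vertex of the feasible region:
  z(0, 0) = 0
  z(7.25, 0) = -50.75
  z(2, 7) = -56  ←
  z(0, 9) = -54
The minimum is at a = 2, b = 7.

a = 2, b = 7, z = -56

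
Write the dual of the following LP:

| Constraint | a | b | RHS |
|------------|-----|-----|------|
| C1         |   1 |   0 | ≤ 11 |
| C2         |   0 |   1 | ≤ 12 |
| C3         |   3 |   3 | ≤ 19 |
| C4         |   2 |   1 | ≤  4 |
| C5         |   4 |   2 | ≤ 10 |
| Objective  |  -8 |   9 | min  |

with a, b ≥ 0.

Primal min cᵀx s.t. Ax ≤ b, x ≥ 0  →  Dual max −bᵀy s.t. Aᵀy ≥ −c, y ≥ 0.

Maximize: z = -11y1 - 12y2 - 19y3 - 4y4 - 10y5

Subject to:
  y1 + 3y3 + 2y4 + 4y5 ≥ 8
  y2 + 3y3 + y4 + 2y5 ≥ -9
  y1, y2, y3, y4, y5 ≥ 0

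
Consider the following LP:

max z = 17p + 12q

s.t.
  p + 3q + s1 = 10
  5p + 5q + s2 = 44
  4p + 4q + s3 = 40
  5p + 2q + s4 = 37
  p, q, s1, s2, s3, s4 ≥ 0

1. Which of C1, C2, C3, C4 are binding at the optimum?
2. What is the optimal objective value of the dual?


1. C1, C4
2. 131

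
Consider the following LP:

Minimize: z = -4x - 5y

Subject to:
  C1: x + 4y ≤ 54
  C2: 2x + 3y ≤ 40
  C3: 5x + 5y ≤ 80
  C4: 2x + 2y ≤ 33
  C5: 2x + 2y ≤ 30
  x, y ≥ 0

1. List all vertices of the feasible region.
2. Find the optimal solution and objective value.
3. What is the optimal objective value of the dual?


1. (0, 0), (15, 0), (5, 10), (0, 13.33)
2. x = 5, y = 10, z = -70
3. -70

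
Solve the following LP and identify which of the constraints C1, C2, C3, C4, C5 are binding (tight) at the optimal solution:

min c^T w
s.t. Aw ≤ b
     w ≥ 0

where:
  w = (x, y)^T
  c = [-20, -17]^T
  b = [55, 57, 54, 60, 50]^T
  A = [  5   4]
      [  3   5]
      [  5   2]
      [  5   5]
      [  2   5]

At x = 7, y = 5, compute slack b - a·x for each constraint:
  C1: 55 − 55 = 0  (binding)
  C2: 57 − 46 = 11  (slack)
  C3: 54 − 45 = 9  (slack)
  C4: 60 − 60 = 0  (binding)
  C5: 50 − 39 = 11  (slack)

Optimal: x = 7, y = 5
Binding: C1, C4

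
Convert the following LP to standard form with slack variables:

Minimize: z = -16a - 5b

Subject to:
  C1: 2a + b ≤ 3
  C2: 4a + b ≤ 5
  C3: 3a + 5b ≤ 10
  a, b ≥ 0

min z = -16a - 5b

s.t.
  2a + b + s1 = 3
  4a + b + s2 = 5
  3a + 5b + s3 = 10
  a, b, s1, s2, s3 ≥ 0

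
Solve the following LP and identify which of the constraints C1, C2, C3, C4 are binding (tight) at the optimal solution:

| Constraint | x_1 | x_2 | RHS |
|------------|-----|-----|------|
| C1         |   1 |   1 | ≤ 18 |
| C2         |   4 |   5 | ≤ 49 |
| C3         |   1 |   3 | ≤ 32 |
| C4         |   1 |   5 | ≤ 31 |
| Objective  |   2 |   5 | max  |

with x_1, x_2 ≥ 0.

At x_1 = 6, x_2 = 5, compute slack b - a·x for each constraint:
  C1: 18 − 11 = 7  (slack)
  C2: 49 − 49 = 0  (binding)
  C3: 32 − 21 = 11  (slack)
  C4: 31 − 31 = 0  (binding)

Optimal: x_1 = 6, x_2 = 5
Binding: C2, C4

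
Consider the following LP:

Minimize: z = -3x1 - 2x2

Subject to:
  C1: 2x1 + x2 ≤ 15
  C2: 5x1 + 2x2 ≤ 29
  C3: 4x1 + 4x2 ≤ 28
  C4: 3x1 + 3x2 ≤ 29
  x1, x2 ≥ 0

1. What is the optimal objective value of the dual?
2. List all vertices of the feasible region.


1. -19
2. (0, 0), (5.8, 0), (5, 2), (0, 7)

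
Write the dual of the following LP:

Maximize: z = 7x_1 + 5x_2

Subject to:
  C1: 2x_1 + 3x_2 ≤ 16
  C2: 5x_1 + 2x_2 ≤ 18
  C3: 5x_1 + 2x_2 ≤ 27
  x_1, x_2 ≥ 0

Primal max cᵀx s.t. Ax ≤ b, x ≥ 0  →  Dual min bᵀy s.t. Aᵀy ≥ c, y ≥ 0.

Minimize: z = 16y1 + 18y2 + 27y3

Subject to:
  2y1 + 5y2 + 5y3 ≥ 7
  3y1 + 2y2 + 2y3 ≥ 5
  y1, y2, y3 ≥ 0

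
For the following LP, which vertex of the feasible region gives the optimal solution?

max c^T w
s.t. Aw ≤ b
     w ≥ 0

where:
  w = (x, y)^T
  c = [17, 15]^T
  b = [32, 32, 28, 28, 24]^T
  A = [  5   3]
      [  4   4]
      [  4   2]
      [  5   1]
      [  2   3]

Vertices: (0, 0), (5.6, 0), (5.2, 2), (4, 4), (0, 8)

Evaluate the objective at each vertex of the feasible region:
  z(0, 0) = 0
  z(5.6, 0) = 95.2
  z(5.2, 2) = 118.4
  z(4, 4) = 128  ←
  z(0, 8) = 120
The maximum is at x = 4, y = 4.

(4, 4)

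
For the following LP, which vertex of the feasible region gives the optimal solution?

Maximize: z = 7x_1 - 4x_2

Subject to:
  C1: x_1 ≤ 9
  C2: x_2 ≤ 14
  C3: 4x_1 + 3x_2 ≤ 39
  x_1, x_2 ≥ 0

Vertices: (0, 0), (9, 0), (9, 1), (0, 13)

Evaluate the objective at each vertex of the feasible region:
  z(0, 0) = 0
  z(9, 0) = 63  ←
  z(9, 1) = 59
  z(0, 13) = -52
The maximum is at x_1 = 9, x_2 = 0.

(9, 0)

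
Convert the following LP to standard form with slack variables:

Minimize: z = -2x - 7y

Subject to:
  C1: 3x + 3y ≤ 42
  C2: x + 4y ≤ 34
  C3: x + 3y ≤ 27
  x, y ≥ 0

min z = -2x - 7y

s.t.
  3x + 3y + s1 = 42
  x + 4y + s2 = 34
  x + 3y + s3 = 27
  x, y, s1, s2, s3 ≥ 0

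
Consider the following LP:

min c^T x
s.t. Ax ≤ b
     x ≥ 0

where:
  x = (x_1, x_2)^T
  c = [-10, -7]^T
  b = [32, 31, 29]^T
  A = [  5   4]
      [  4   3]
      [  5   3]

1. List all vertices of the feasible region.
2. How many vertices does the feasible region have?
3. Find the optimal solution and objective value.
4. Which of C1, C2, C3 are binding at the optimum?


1. (0, 0), (5.8, 0), (4, 3), (0, 8)
2. 4
3. x_1 = 4, x_2 = 3, z = -61
4. C1, C3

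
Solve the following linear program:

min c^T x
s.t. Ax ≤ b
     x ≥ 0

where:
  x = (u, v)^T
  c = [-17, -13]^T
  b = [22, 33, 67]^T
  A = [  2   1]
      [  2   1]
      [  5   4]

Evaluate the objective at each vertex of the feasible region:
  z(0, 0) = 0
  z(11, 0) = -187
  z(7, 8) = -223  ←
  z(0, 16.75) = -217.8
The minimum is at u = 7, v = 8.

u = 7, v = 8, z = -223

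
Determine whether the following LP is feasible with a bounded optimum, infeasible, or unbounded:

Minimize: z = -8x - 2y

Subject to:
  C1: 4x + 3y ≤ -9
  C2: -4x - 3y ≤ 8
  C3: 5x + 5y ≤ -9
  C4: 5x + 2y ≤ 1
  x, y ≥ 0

Infeasible (no feasible solution exists)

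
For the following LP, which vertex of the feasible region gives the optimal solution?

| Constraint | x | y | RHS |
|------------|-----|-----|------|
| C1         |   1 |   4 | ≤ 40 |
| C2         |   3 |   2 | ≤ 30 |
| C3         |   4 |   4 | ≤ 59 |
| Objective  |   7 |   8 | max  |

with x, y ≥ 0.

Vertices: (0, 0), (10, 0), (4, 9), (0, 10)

Evaluate the objective at each vertex of the feasible region:
  z(0, 0) = 0
  z(10, 0) = 70
  z(4, 9) = 100  ←
  z(0, 10) = 80
The maximum is at x = 4, y = 9.

(4, 9)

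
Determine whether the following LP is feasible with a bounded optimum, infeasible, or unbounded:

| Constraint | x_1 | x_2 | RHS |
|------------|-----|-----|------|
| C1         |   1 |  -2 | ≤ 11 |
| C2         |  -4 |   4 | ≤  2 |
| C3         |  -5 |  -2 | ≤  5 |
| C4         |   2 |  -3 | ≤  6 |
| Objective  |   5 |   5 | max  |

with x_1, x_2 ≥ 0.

Unbounded (objective can increase without bound)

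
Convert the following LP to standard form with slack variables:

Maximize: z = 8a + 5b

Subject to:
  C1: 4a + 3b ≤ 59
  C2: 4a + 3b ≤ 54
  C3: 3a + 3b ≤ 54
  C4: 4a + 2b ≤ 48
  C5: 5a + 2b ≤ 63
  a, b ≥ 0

max z = 8a + 5b

s.t.
  4a + 3b + s1 = 59
  4a + 3b + s2 = 54
  3a + 3b + s3 = 54
  4a + 2b + s4 = 48
  5a + 2b + s5 = 63
  a, b, s1, s2, s3, s4, s5 ≥ 0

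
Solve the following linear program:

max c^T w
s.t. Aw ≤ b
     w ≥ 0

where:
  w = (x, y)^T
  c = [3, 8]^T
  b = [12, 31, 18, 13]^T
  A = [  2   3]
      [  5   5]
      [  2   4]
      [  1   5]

Evaluate the objective at each vertex of the feasible region:
  z(0, 0) = 0
  z(6, 0) = 18
  z(3, 2) = 25  ←
  z(0, 2.6) = 20.8
The maximum is at x = 3, y = 2.

x = 3, y = 2, z = 25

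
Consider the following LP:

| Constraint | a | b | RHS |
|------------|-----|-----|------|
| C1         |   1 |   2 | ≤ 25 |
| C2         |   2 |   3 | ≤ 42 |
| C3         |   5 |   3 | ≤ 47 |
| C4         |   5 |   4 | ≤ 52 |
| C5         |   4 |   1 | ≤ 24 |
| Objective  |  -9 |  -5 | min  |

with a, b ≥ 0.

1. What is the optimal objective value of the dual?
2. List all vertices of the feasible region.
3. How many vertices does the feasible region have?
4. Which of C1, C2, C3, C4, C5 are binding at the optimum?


1. -76
2. (0, 0), (6, 0), (4, 8), (0.6667, 12.17), (0, 12.5)
3. 5
4. C4, C5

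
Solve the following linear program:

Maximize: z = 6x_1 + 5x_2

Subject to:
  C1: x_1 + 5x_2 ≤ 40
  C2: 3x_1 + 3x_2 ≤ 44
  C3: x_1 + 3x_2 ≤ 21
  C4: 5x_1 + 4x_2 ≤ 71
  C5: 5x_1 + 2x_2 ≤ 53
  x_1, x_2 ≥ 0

Evaluate the objective at each vertex of the feasible region:
  z(0, 0) = 0
  z(10.6, 0) = 63.6
  z(9, 4) = 74  ←
  z(0, 7) = 35
The maximum is at x_1 = 9, x_2 = 4.

x_1 = 9, x_2 = 4, z = 74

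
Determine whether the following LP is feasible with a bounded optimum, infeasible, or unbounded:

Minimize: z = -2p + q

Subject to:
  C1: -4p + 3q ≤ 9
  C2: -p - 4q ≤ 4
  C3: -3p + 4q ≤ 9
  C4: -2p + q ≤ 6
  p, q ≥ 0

Unbounded (objective can decrease without bound)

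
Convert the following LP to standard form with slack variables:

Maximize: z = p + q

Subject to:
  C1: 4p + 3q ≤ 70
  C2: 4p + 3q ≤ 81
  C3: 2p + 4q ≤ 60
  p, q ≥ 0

max z = p + q

s.t.
  4p + 3q + s1 = 70
  4p + 3q + s2 = 81
  2p + 4q + s3 = 60
  p, q, s1, s2, s3 ≥ 0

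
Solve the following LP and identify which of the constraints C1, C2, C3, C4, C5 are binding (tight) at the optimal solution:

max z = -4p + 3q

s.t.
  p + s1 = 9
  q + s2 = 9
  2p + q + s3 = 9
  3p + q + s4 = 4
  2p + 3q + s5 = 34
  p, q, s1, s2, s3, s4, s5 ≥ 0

At p = 0, q = 4, compute slack b - a·x for each constraint:
  C1: 9 − 0 = 9  (slack)
  C2: 9 − 4 = 5  (slack)
  C3: 9 − 4 = 5  (slack)
  C4: 4 − 4 = 0  (binding)
  C5: 34 − 12 = 22  (slack)

Optimal: p = 0, q = 4
Binding: C4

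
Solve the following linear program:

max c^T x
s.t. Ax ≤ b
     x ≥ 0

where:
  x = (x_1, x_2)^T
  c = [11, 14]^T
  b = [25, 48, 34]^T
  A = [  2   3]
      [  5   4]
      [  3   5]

Evaluate the objective at each vertex of the feasible region:
  z(0, 0) = 0
  z(9.6, 0) = 105.6
  z(8, 2) = 116  ←
  z(0, 6.8) = 95.2
The maximum is at x_1 = 8, x_2 = 2.

x_1 = 8, x_2 = 2, z = 116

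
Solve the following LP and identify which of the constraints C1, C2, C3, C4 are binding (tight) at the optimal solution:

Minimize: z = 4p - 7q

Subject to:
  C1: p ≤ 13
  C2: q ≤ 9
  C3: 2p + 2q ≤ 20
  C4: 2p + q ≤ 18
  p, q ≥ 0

At p = 0, q = 9, compute slack b - a·x for each constraint:
  C1: 13 − 0 = 13  (slack)
  C2: 9 − 9 = 0  (binding)
  C3: 20 − 18 = 2  (slack)
  C4: 18 − 9 = 9  (slack)

Optimal: p = 0, q = 9
Binding: C2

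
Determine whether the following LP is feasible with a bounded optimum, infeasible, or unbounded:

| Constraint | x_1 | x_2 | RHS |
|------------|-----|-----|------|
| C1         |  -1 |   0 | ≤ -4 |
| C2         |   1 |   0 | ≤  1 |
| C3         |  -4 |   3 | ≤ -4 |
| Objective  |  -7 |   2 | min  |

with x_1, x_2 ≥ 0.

Infeasible (no feasible solution exists)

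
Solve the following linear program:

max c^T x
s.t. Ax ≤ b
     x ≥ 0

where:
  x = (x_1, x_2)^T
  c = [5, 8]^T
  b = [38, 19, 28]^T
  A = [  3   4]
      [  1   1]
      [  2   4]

Evaluate the objective at each vertex of the feasible region:
  z(0, 0) = 0
  z(12.67, 0) = 63.33
  z(10, 2) = 66  ←
  z(0, 7) = 56
The maximum is at x_1 = 10, x_2 = 2.

x_1 = 10, x_2 = 2, z = 66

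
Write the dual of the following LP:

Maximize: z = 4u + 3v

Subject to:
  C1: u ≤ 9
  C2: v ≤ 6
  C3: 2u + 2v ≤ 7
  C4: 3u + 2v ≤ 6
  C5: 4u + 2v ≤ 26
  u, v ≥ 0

Primal max cᵀx s.t. Ax ≤ b, x ≥ 0  →  Dual min bᵀy s.t. Aᵀy ≥ c, y ≥ 0.

Minimize: z = 9y1 + 6y2 + 7y3 + 6y4 + 26y5

Subject to:
  y1 + 2y3 + 3y4 + 4y5 ≥ 4
  y2 + 2y3 + 2y4 + 2y5 ≥ 3
  y1, y2, y3, y4, y5 ≥ 0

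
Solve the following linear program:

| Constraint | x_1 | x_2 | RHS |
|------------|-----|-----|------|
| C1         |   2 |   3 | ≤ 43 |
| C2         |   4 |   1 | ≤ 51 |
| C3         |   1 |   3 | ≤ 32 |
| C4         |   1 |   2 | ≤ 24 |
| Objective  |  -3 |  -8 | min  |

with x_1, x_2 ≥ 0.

Evaluate the objective at each vertex of the feasible region:
  z(0, 0) = 0
  z(12.75, 0) = -38.25
  z(11.14, 6.429) = -84.86
  z(8, 8) = -88  ←
  z(0, 10.67) = -85.33
The minimum is at x_1 = 8, x_2 = 8.

x_1 = 8, x_2 = 8, z = -88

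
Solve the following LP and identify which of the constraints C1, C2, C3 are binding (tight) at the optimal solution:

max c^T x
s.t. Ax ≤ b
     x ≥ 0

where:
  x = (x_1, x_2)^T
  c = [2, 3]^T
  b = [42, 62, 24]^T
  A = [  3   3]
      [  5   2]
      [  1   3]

At x_1 = 9, x_2 = 5, compute slack b - a·x for each constraint:
  C1: 42 − 42 = 0  (binding)
  C2: 62 − 55 = 7  (slack)
  C3: 24 − 24 = 0  (binding)

Optimal: x_1 = 9, x_2 = 5
Binding: C1, C3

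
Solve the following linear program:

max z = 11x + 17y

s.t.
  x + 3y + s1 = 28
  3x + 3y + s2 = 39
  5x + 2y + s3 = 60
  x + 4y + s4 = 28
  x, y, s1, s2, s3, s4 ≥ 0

Evaluate the objective at each vertex of the feasible region:
  z(0, 0) = 0
  z(12, 0) = 132
  z(11.33, 1.667) = 153
  z(8, 5) = 173  ←
  z(0, 7) = 119
The maximum is at x = 8, y = 5.

x = 8, y = 5, z = 173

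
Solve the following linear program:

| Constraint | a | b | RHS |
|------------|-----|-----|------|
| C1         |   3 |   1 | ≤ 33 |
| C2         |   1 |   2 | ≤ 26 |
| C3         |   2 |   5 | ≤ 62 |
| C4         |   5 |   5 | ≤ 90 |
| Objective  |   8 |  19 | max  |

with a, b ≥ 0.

Evaluate the objective at each vertex of the feasible region:
  z(0, 0) = 0
  z(11, 0) = 88
  z(8, 9) = 235
  z(6, 10) = 238  ←
  z(0, 12.4) = 235.6
The maximum is at a = 6, b = 10.

a = 6, b = 10, z = 238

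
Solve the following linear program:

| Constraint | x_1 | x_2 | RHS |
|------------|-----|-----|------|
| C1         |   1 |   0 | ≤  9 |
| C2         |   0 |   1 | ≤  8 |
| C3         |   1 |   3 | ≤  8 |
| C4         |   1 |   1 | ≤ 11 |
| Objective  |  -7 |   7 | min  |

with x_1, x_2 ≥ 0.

Evaluate the objective at each vertex of the feasible region:
  z(0, 0) = 0
  z(8, 0) = -56  ←
  z(0, 2.667) = 18.67
The minimum is at x_1 = 8, x_2 = 0.

x_1 = 8, x_2 = 0, z = -56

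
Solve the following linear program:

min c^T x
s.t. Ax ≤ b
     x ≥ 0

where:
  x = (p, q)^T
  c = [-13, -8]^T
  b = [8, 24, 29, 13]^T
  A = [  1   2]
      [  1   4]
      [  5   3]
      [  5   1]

Evaluate the objective at each vertex of the feasible region:
  z(0, 0) = 0
  z(2.6, 0) = -33.8
  z(2, 3) = -50  ←
  z(0, 4) = -32
The minimum is at p = 2, q = 3.

p = 2, q = 3, z = -50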